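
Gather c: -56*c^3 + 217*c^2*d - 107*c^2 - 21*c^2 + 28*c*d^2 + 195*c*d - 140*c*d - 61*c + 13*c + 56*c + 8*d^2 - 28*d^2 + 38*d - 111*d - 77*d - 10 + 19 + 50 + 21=-56*c^3 + c^2*(217*d - 128) + c*(28*d^2 + 55*d + 8) - 20*d^2 - 150*d + 80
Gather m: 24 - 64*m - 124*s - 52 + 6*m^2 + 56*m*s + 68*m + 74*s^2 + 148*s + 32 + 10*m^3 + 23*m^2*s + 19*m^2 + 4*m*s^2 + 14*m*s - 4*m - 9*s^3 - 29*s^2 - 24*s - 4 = 10*m^3 + m^2*(23*s + 25) + m*(4*s^2 + 70*s) - 9*s^3 + 45*s^2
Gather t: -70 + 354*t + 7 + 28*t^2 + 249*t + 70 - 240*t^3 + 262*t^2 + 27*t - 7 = -240*t^3 + 290*t^2 + 630*t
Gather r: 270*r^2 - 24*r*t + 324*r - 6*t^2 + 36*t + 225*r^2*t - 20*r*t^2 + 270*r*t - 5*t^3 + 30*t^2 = r^2*(225*t + 270) + r*(-20*t^2 + 246*t + 324) - 5*t^3 + 24*t^2 + 36*t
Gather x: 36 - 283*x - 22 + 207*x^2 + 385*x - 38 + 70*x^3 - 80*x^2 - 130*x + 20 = 70*x^3 + 127*x^2 - 28*x - 4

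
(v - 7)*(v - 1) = v^2 - 8*v + 7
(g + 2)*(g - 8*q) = g^2 - 8*g*q + 2*g - 16*q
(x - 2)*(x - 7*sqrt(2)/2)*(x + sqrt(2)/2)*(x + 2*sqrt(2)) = x^4 - 2*x^3 - sqrt(2)*x^3 - 31*x^2/2 + 2*sqrt(2)*x^2 - 7*sqrt(2)*x + 31*x + 14*sqrt(2)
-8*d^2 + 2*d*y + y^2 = (-2*d + y)*(4*d + y)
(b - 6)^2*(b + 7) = b^3 - 5*b^2 - 48*b + 252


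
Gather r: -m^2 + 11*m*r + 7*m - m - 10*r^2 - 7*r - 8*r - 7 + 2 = -m^2 + 6*m - 10*r^2 + r*(11*m - 15) - 5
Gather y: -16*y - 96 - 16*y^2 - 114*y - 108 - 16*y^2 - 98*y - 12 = -32*y^2 - 228*y - 216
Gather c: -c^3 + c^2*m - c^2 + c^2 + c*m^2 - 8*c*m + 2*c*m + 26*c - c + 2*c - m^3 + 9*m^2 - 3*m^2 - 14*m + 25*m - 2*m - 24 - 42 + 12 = -c^3 + c^2*m + c*(m^2 - 6*m + 27) - m^3 + 6*m^2 + 9*m - 54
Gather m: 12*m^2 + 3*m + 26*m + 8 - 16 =12*m^2 + 29*m - 8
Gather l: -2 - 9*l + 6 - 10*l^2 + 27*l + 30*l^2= 20*l^2 + 18*l + 4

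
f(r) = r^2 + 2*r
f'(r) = 2*r + 2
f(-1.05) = -1.00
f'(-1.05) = -0.10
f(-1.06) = -1.00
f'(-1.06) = -0.12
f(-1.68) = -0.54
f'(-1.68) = -1.36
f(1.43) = 4.90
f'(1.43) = 4.86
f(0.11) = 0.23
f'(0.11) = 2.22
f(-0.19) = -0.34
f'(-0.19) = 1.62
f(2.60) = 11.96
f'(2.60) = 7.20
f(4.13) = 25.32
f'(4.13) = 10.26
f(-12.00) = 120.00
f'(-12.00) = -22.00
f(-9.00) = 63.00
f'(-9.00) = -16.00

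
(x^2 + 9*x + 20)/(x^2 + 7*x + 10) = (x + 4)/(x + 2)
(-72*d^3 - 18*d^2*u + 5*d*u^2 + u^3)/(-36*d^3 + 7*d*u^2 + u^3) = (-4*d + u)/(-2*d + u)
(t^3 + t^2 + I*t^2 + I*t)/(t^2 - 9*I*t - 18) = t*(t^2 + t*(1 + I) + I)/(t^2 - 9*I*t - 18)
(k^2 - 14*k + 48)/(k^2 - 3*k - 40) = (k - 6)/(k + 5)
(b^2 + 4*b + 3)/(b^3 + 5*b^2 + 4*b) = (b + 3)/(b*(b + 4))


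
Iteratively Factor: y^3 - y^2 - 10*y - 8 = (y - 4)*(y^2 + 3*y + 2) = (y - 4)*(y + 1)*(y + 2)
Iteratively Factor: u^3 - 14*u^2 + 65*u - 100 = (u - 4)*(u^2 - 10*u + 25) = (u - 5)*(u - 4)*(u - 5)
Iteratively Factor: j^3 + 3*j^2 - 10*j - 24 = (j - 3)*(j^2 + 6*j + 8) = (j - 3)*(j + 2)*(j + 4)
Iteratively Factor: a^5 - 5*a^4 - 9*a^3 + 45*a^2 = (a)*(a^4 - 5*a^3 - 9*a^2 + 45*a) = a*(a + 3)*(a^3 - 8*a^2 + 15*a) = a^2*(a + 3)*(a^2 - 8*a + 15) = a^2*(a - 3)*(a + 3)*(a - 5)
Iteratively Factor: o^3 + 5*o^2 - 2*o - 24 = (o + 3)*(o^2 + 2*o - 8) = (o - 2)*(o + 3)*(o + 4)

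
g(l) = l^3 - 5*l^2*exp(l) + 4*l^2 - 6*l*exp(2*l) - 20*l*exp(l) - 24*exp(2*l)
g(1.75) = -1414.40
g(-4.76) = -17.37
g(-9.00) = -405.03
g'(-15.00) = 555.00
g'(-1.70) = -3.03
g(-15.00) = -2475.00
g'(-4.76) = 29.97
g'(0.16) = -104.91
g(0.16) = -38.17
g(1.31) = -557.41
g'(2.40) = -11356.18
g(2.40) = -5475.72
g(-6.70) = -121.31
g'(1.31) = -1193.60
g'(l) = -5*l^2*exp(l) + 3*l^2 - 12*l*exp(2*l) - 30*l*exp(l) + 8*l - 54*exp(2*l) - 20*exp(l)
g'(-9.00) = 170.98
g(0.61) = -117.85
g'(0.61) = -275.62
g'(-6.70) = 81.02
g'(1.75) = -2965.80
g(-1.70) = 9.76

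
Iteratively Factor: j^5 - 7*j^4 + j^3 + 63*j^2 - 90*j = (j - 3)*(j^4 - 4*j^3 - 11*j^2 + 30*j) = (j - 3)*(j - 2)*(j^3 - 2*j^2 - 15*j) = (j - 3)*(j - 2)*(j + 3)*(j^2 - 5*j) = j*(j - 3)*(j - 2)*(j + 3)*(j - 5)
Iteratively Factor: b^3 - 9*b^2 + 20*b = (b)*(b^2 - 9*b + 20) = b*(b - 5)*(b - 4)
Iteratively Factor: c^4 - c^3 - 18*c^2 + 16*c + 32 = (c - 2)*(c^3 + c^2 - 16*c - 16) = (c - 4)*(c - 2)*(c^2 + 5*c + 4) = (c - 4)*(c - 2)*(c + 1)*(c + 4)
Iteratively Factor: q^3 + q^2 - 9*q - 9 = (q - 3)*(q^2 + 4*q + 3) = (q - 3)*(q + 3)*(q + 1)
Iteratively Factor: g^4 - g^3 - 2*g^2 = (g)*(g^3 - g^2 - 2*g) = g^2*(g^2 - g - 2) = g^2*(g + 1)*(g - 2)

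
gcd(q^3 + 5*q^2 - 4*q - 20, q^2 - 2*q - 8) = q + 2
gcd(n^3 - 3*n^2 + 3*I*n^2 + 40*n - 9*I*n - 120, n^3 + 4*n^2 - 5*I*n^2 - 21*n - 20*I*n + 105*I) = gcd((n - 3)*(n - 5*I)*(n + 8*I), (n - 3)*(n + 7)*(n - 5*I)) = n^2 + n*(-3 - 5*I) + 15*I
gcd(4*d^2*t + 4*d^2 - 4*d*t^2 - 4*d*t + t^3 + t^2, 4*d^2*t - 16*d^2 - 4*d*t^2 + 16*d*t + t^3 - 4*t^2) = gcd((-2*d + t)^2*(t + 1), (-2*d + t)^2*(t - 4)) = 4*d^2 - 4*d*t + t^2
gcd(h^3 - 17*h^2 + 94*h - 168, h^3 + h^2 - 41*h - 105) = h - 7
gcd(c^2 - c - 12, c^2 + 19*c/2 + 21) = 1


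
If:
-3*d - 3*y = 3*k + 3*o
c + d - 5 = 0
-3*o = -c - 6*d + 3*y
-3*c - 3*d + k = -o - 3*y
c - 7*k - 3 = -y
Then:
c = 672/109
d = -127/109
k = 157/109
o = -784/109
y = 754/109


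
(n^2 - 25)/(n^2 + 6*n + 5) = (n - 5)/(n + 1)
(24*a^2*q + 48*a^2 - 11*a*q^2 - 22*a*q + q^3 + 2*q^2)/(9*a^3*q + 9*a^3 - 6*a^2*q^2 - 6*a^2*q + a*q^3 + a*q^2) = (-8*a*q - 16*a + q^2 + 2*q)/(a*(-3*a*q - 3*a + q^2 + q))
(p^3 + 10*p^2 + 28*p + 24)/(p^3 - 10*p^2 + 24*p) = (p^3 + 10*p^2 + 28*p + 24)/(p*(p^2 - 10*p + 24))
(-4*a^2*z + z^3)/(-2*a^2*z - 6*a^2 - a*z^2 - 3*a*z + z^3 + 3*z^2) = z*(2*a + z)/(a*z + 3*a + z^2 + 3*z)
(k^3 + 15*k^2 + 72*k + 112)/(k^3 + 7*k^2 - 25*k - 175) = (k^2 + 8*k + 16)/(k^2 - 25)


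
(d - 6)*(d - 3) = d^2 - 9*d + 18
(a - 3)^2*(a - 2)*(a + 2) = a^4 - 6*a^3 + 5*a^2 + 24*a - 36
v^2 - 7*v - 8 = (v - 8)*(v + 1)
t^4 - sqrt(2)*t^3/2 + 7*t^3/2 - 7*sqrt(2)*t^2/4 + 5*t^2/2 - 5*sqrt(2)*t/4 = t*(t + 1)*(t + 5/2)*(t - sqrt(2)/2)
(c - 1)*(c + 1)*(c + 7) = c^3 + 7*c^2 - c - 7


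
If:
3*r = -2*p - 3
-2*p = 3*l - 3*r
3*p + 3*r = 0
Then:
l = -5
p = 3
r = -3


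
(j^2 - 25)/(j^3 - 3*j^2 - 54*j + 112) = (j^2 - 25)/(j^3 - 3*j^2 - 54*j + 112)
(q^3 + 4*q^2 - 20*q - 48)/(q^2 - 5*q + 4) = (q^2 + 8*q + 12)/(q - 1)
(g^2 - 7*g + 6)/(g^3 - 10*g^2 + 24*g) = (g - 1)/(g*(g - 4))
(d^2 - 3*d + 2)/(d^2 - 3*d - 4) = (-d^2 + 3*d - 2)/(-d^2 + 3*d + 4)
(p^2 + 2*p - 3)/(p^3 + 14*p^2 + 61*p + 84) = (p - 1)/(p^2 + 11*p + 28)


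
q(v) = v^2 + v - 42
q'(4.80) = 10.60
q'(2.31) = 5.62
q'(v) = 2*v + 1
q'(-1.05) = -1.10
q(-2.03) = -39.91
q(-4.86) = -23.24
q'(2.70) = 6.40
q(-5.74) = -14.79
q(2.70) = -32.01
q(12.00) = 114.00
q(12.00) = 114.00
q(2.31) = -34.35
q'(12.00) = 25.00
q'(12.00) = 25.00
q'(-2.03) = -3.06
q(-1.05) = -41.95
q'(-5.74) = -10.48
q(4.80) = -14.16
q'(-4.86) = -8.72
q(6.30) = 3.99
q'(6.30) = 13.60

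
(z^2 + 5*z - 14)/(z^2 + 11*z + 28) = (z - 2)/(z + 4)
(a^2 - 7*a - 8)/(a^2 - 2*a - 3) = (a - 8)/(a - 3)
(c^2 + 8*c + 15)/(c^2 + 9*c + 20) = (c + 3)/(c + 4)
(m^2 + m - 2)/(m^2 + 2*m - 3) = (m + 2)/(m + 3)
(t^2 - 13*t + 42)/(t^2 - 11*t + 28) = (t - 6)/(t - 4)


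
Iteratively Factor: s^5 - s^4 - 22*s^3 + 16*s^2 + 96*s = (s + 4)*(s^4 - 5*s^3 - 2*s^2 + 24*s) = (s - 3)*(s + 4)*(s^3 - 2*s^2 - 8*s) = s*(s - 3)*(s + 4)*(s^2 - 2*s - 8) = s*(s - 4)*(s - 3)*(s + 4)*(s + 2)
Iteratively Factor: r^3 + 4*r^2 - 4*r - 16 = (r + 2)*(r^2 + 2*r - 8) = (r + 2)*(r + 4)*(r - 2)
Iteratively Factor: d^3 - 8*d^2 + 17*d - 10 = (d - 1)*(d^2 - 7*d + 10) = (d - 5)*(d - 1)*(d - 2)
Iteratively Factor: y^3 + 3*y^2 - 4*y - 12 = (y + 2)*(y^2 + y - 6) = (y + 2)*(y + 3)*(y - 2)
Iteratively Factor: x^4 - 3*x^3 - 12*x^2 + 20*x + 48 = (x + 2)*(x^3 - 5*x^2 - 2*x + 24) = (x - 4)*(x + 2)*(x^2 - x - 6) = (x - 4)*(x + 2)^2*(x - 3)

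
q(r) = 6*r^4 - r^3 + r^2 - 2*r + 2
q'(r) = 24*r^3 - 3*r^2 + 2*r - 2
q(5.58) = 5665.09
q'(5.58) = 4085.54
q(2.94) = 427.62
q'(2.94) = 587.84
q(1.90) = 73.14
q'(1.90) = 155.59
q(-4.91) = 3641.50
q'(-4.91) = -2925.04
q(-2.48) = 255.33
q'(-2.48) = -391.48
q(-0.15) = 2.33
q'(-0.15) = -2.45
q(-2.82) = 417.46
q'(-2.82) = -569.72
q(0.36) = 1.46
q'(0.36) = -0.55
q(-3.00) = 530.00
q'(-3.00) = -683.00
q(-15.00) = 307382.00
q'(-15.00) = -81707.00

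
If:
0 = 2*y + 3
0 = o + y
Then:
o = 3/2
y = -3/2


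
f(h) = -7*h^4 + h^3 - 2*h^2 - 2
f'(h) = -28*h^3 + 3*h^2 - 4*h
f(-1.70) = -71.16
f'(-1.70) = 153.03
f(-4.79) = -3842.81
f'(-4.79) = 3165.25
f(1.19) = -17.18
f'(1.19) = -47.70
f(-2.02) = -134.95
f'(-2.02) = 251.11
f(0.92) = -7.93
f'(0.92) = -22.94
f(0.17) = -2.06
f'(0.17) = -0.73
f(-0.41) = -2.60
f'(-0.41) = 4.07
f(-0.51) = -3.13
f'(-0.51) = 6.53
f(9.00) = -45362.00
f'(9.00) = -20205.00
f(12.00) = -143714.00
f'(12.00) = -48000.00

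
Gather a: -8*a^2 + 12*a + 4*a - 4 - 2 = -8*a^2 + 16*a - 6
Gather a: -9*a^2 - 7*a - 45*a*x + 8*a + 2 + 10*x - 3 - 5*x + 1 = -9*a^2 + a*(1 - 45*x) + 5*x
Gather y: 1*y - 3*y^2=-3*y^2 + y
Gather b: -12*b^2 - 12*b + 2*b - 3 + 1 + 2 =-12*b^2 - 10*b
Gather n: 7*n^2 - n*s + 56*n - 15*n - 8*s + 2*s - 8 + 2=7*n^2 + n*(41 - s) - 6*s - 6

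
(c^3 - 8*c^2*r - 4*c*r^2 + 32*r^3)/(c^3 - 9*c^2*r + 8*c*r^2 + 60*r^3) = (c^2 - 10*c*r + 16*r^2)/(c^2 - 11*c*r + 30*r^2)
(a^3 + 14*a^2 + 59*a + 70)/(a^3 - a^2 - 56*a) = (a^2 + 7*a + 10)/(a*(a - 8))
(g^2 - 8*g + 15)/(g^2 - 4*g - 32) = (-g^2 + 8*g - 15)/(-g^2 + 4*g + 32)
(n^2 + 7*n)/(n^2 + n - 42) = n/(n - 6)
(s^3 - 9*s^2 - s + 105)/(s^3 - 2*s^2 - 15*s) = (s - 7)/s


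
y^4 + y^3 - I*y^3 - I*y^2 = y^2*(y + 1)*(y - I)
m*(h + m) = h*m + m^2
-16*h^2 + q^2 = (-4*h + q)*(4*h + q)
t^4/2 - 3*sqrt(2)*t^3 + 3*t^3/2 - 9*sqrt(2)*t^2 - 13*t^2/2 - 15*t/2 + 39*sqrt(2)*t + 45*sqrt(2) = (t/2 + 1/2)*(t - 3)*(t + 5)*(t - 6*sqrt(2))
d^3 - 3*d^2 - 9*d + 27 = (d - 3)^2*(d + 3)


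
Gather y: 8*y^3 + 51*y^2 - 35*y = 8*y^3 + 51*y^2 - 35*y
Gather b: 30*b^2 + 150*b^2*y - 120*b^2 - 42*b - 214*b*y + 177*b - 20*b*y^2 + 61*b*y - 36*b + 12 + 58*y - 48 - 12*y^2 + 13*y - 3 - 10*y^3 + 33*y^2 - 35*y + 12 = b^2*(150*y - 90) + b*(-20*y^2 - 153*y + 99) - 10*y^3 + 21*y^2 + 36*y - 27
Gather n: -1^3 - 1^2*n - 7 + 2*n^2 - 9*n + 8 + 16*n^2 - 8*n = 18*n^2 - 18*n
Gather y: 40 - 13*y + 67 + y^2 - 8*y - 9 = y^2 - 21*y + 98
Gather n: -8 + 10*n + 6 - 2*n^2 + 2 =-2*n^2 + 10*n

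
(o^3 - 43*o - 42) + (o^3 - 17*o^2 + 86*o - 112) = 2*o^3 - 17*o^2 + 43*o - 154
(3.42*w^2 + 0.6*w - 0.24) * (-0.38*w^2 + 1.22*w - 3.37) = -1.2996*w^4 + 3.9444*w^3 - 10.7022*w^2 - 2.3148*w + 0.8088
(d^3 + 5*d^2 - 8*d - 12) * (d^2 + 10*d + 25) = d^5 + 15*d^4 + 67*d^3 + 33*d^2 - 320*d - 300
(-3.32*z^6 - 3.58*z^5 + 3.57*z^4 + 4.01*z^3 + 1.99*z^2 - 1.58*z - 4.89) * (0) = 0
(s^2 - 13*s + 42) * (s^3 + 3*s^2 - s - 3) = s^5 - 10*s^4 + 2*s^3 + 136*s^2 - 3*s - 126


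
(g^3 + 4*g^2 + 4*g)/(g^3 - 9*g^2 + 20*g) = (g^2 + 4*g + 4)/(g^2 - 9*g + 20)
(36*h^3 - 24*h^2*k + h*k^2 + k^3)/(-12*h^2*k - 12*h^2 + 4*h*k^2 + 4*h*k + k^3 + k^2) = (-3*h + k)/(k + 1)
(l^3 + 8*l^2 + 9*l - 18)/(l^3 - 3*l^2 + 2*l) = (l^2 + 9*l + 18)/(l*(l - 2))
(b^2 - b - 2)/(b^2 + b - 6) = (b + 1)/(b + 3)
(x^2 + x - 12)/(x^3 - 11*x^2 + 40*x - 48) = (x + 4)/(x^2 - 8*x + 16)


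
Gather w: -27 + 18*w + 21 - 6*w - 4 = 12*w - 10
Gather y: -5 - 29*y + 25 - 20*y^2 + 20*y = -20*y^2 - 9*y + 20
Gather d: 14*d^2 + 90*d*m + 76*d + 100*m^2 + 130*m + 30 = 14*d^2 + d*(90*m + 76) + 100*m^2 + 130*m + 30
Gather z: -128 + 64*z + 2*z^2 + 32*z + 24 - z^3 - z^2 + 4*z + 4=-z^3 + z^2 + 100*z - 100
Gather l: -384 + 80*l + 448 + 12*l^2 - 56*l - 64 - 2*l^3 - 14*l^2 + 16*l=-2*l^3 - 2*l^2 + 40*l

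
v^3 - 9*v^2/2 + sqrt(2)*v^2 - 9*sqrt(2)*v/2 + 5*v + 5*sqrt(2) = (v - 5/2)*(v - 2)*(v + sqrt(2))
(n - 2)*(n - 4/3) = n^2 - 10*n/3 + 8/3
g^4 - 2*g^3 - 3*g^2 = g^2*(g - 3)*(g + 1)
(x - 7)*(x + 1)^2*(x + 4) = x^4 - x^3 - 33*x^2 - 59*x - 28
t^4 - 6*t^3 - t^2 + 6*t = t*(t - 6)*(t - 1)*(t + 1)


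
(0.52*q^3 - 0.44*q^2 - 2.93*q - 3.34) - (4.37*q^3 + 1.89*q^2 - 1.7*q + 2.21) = -3.85*q^3 - 2.33*q^2 - 1.23*q - 5.55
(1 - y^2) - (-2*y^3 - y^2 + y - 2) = 2*y^3 - y + 3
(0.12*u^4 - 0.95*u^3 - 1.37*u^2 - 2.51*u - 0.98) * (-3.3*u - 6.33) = -0.396*u^5 + 2.3754*u^4 + 10.5345*u^3 + 16.9551*u^2 + 19.1223*u + 6.2034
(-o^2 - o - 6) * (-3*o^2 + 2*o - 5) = 3*o^4 + o^3 + 21*o^2 - 7*o + 30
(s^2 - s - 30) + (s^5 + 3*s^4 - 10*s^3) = s^5 + 3*s^4 - 10*s^3 + s^2 - s - 30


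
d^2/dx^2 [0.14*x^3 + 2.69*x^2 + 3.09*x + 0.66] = 0.84*x + 5.38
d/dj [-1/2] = 0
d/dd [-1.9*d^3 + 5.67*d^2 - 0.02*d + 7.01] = -5.7*d^2 + 11.34*d - 0.02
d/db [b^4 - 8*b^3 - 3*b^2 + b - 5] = 4*b^3 - 24*b^2 - 6*b + 1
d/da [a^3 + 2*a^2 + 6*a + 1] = 3*a^2 + 4*a + 6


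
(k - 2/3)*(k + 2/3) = k^2 - 4/9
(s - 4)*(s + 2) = s^2 - 2*s - 8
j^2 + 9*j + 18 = (j + 3)*(j + 6)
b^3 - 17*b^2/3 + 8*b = b*(b - 3)*(b - 8/3)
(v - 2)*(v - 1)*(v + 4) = v^3 + v^2 - 10*v + 8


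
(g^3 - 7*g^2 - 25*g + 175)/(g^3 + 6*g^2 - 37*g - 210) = (g^2 - 12*g + 35)/(g^2 + g - 42)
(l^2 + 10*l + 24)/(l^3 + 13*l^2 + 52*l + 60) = (l + 4)/(l^2 + 7*l + 10)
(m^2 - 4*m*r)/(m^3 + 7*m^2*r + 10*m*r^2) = (m - 4*r)/(m^2 + 7*m*r + 10*r^2)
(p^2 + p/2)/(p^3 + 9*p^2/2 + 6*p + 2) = p/(p^2 + 4*p + 4)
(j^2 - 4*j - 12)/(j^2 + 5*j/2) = 2*(j^2 - 4*j - 12)/(j*(2*j + 5))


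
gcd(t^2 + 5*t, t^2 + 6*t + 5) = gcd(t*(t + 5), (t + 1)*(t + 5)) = t + 5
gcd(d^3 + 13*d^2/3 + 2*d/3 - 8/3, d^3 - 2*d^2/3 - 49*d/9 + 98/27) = d - 2/3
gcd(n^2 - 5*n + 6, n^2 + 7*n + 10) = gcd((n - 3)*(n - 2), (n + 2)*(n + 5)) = 1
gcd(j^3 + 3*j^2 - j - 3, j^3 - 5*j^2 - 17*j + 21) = j^2 + 2*j - 3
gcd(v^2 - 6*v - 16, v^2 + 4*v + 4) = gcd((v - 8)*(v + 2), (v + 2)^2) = v + 2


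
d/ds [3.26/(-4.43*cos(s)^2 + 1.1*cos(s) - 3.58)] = (3.586 - 28.8836*cos(s))*sin(s)/(4.43*cos(s)^2 - 1.1*cos(s) + 3.58)^2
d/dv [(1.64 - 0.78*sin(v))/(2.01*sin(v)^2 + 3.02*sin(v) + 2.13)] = (1.5678*sin(v)^2 - 6.5928*sin(v) - 6.6142)*cos(v)/(4.0401*sin(v)^4 + 12.1404*sin(v)^3 + 17.683*sin(v)^2 + 12.8652*sin(v) + 4.5369)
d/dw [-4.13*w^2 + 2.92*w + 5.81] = 2.92 - 8.26*w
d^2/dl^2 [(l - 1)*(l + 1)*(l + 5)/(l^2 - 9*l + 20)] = 30*(7*l^3 - 57*l^2 + 93*l + 101)/(l^6 - 27*l^5 + 303*l^4 - 1809*l^3 + 6060*l^2 - 10800*l + 8000)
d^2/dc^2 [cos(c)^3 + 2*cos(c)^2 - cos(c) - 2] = cos(c)/4 - 4*cos(2*c) - 9*cos(3*c)/4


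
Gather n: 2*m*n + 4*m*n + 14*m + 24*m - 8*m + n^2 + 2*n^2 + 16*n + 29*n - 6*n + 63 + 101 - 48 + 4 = 30*m + 3*n^2 + n*(6*m + 39) + 120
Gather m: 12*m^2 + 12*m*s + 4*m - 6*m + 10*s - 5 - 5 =12*m^2 + m*(12*s - 2) + 10*s - 10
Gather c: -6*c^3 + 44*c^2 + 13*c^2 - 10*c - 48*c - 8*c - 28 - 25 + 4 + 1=-6*c^3 + 57*c^2 - 66*c - 48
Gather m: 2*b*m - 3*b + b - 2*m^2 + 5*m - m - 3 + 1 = -2*b - 2*m^2 + m*(2*b + 4) - 2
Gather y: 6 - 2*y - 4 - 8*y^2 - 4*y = -8*y^2 - 6*y + 2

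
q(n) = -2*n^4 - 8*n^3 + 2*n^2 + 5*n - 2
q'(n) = -8*n^3 - 24*n^2 + 4*n + 5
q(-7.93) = -3835.48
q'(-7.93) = 2453.46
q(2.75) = -253.88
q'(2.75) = -331.88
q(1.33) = -16.89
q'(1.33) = -50.95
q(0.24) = -0.80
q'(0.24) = 4.47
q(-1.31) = 6.98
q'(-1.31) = -23.44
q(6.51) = -5683.99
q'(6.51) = -3193.24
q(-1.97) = 26.95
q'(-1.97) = -34.86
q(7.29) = -8607.22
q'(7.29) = -4340.66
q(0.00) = -2.00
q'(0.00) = 5.00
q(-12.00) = -27422.00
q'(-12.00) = 10325.00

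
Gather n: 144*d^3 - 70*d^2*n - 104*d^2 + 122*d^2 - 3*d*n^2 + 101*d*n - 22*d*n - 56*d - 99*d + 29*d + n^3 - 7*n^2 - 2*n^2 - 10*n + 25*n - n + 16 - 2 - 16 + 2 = 144*d^3 + 18*d^2 - 126*d + n^3 + n^2*(-3*d - 9) + n*(-70*d^2 + 79*d + 14)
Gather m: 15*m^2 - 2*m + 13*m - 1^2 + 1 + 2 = 15*m^2 + 11*m + 2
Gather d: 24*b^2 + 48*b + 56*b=24*b^2 + 104*b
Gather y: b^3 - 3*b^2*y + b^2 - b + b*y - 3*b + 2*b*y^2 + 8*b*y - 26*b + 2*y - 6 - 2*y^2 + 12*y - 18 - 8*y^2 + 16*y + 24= b^3 + b^2 - 30*b + y^2*(2*b - 10) + y*(-3*b^2 + 9*b + 30)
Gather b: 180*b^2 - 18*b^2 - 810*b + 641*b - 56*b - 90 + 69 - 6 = 162*b^2 - 225*b - 27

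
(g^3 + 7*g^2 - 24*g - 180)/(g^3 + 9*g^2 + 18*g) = (g^2 + g - 30)/(g*(g + 3))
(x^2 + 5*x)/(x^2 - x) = (x + 5)/(x - 1)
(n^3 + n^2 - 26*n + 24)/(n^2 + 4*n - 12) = (n^2 - 5*n + 4)/(n - 2)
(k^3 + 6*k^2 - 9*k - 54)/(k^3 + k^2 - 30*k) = (k^2 - 9)/(k*(k - 5))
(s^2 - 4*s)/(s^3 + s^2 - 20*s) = 1/(s + 5)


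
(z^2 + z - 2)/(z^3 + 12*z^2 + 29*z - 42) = (z + 2)/(z^2 + 13*z + 42)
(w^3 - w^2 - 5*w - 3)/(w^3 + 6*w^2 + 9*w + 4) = (w - 3)/(w + 4)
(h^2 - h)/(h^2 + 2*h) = (h - 1)/(h + 2)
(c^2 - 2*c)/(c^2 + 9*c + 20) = c*(c - 2)/(c^2 + 9*c + 20)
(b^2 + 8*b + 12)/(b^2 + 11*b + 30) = (b + 2)/(b + 5)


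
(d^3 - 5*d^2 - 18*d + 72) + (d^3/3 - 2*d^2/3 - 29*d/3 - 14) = 4*d^3/3 - 17*d^2/3 - 83*d/3 + 58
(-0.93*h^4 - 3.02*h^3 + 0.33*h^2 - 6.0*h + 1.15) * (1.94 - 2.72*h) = 2.5296*h^5 + 6.4102*h^4 - 6.7564*h^3 + 16.9602*h^2 - 14.768*h + 2.231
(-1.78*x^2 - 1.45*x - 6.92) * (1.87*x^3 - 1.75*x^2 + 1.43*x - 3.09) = -3.3286*x^5 + 0.4035*x^4 - 12.9483*x^3 + 15.5367*x^2 - 5.4151*x + 21.3828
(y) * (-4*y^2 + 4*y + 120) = -4*y^3 + 4*y^2 + 120*y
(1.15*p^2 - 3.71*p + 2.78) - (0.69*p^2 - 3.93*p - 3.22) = 0.46*p^2 + 0.22*p + 6.0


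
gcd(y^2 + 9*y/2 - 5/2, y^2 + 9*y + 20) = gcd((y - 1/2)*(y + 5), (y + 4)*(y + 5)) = y + 5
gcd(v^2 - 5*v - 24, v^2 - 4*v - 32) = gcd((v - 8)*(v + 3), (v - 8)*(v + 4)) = v - 8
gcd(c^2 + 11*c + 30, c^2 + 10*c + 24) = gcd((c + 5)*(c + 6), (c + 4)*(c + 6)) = c + 6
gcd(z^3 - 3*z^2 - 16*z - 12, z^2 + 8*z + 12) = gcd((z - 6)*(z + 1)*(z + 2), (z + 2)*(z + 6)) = z + 2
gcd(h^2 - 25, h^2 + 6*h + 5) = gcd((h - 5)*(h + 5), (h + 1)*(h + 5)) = h + 5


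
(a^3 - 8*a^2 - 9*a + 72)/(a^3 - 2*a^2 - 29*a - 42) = (a^2 - 11*a + 24)/(a^2 - 5*a - 14)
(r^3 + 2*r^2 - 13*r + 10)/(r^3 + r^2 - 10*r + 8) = (r + 5)/(r + 4)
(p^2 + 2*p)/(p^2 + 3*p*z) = (p + 2)/(p + 3*z)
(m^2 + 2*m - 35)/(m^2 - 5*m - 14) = (-m^2 - 2*m + 35)/(-m^2 + 5*m + 14)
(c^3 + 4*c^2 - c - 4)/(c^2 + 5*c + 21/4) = 4*(c^3 + 4*c^2 - c - 4)/(4*c^2 + 20*c + 21)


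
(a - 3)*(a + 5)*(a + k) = a^3 + a^2*k + 2*a^2 + 2*a*k - 15*a - 15*k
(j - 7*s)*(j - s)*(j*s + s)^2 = j^4*s^2 - 8*j^3*s^3 + 2*j^3*s^2 + 7*j^2*s^4 - 16*j^2*s^3 + j^2*s^2 + 14*j*s^4 - 8*j*s^3 + 7*s^4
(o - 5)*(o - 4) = o^2 - 9*o + 20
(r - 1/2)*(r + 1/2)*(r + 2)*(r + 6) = r^4 + 8*r^3 + 47*r^2/4 - 2*r - 3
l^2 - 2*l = l*(l - 2)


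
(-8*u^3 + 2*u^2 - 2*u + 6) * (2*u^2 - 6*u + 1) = -16*u^5 + 52*u^4 - 24*u^3 + 26*u^2 - 38*u + 6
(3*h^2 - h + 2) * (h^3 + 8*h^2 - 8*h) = 3*h^5 + 23*h^4 - 30*h^3 + 24*h^2 - 16*h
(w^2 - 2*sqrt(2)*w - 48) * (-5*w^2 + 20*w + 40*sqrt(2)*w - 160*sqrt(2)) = -5*w^4 + 20*w^3 + 50*sqrt(2)*w^3 - 200*sqrt(2)*w^2 + 80*w^2 - 1920*sqrt(2)*w - 320*w + 7680*sqrt(2)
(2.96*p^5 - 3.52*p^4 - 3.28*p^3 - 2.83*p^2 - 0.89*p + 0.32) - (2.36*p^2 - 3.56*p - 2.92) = 2.96*p^5 - 3.52*p^4 - 3.28*p^3 - 5.19*p^2 + 2.67*p + 3.24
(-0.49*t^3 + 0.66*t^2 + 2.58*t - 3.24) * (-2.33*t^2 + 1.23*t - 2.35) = 1.1417*t^5 - 2.1405*t^4 - 4.0481*t^3 + 9.1716*t^2 - 10.0482*t + 7.614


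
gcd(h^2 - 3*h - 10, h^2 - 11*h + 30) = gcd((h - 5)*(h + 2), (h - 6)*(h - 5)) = h - 5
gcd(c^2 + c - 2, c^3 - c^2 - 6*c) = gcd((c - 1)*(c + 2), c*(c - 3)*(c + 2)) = c + 2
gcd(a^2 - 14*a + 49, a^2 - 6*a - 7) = a - 7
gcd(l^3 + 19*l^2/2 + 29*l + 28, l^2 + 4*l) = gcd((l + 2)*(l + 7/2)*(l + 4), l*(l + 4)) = l + 4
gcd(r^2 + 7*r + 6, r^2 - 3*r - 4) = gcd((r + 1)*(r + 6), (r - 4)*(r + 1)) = r + 1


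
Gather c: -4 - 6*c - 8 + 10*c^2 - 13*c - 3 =10*c^2 - 19*c - 15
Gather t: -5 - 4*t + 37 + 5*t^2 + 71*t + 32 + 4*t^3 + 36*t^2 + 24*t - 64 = 4*t^3 + 41*t^2 + 91*t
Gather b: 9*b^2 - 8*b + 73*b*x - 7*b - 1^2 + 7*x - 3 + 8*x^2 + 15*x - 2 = 9*b^2 + b*(73*x - 15) + 8*x^2 + 22*x - 6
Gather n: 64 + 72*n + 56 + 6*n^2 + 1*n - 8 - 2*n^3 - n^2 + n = -2*n^3 + 5*n^2 + 74*n + 112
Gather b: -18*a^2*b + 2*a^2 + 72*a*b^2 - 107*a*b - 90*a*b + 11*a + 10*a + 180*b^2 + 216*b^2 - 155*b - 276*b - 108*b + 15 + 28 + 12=2*a^2 + 21*a + b^2*(72*a + 396) + b*(-18*a^2 - 197*a - 539) + 55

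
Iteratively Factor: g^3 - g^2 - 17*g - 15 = (g + 3)*(g^2 - 4*g - 5) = (g - 5)*(g + 3)*(g + 1)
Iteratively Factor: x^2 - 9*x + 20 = (x - 4)*(x - 5)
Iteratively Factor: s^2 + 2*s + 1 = (s + 1)*(s + 1)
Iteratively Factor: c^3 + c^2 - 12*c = (c + 4)*(c^2 - 3*c) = c*(c + 4)*(c - 3)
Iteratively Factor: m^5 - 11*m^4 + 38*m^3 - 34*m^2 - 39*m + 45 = (m - 3)*(m^4 - 8*m^3 + 14*m^2 + 8*m - 15) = (m - 3)*(m - 1)*(m^3 - 7*m^2 + 7*m + 15) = (m - 3)*(m - 1)*(m + 1)*(m^2 - 8*m + 15) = (m - 3)^2*(m - 1)*(m + 1)*(m - 5)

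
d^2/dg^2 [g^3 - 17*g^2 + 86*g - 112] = 6*g - 34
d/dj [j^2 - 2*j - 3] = 2*j - 2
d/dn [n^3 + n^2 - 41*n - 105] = 3*n^2 + 2*n - 41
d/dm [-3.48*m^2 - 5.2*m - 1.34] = -6.96*m - 5.2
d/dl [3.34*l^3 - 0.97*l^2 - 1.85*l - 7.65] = 10.02*l^2 - 1.94*l - 1.85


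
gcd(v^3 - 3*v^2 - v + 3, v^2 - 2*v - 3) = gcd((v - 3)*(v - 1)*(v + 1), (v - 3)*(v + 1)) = v^2 - 2*v - 3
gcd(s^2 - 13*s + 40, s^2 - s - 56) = s - 8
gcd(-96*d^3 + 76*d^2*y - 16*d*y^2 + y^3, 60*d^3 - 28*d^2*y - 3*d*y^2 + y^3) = 12*d^2 - 8*d*y + y^2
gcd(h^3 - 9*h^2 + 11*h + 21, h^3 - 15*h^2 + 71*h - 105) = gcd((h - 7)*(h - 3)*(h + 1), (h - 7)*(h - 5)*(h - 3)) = h^2 - 10*h + 21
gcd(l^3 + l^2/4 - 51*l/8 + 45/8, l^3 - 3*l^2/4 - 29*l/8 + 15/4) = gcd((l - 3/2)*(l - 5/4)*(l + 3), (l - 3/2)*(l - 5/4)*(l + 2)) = l^2 - 11*l/4 + 15/8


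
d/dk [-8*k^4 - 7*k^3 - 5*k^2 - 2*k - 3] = -32*k^3 - 21*k^2 - 10*k - 2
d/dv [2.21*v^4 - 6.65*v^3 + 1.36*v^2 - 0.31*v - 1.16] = 8.84*v^3 - 19.95*v^2 + 2.72*v - 0.31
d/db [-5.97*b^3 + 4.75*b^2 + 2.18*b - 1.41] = -17.91*b^2 + 9.5*b + 2.18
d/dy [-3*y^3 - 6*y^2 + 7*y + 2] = -9*y^2 - 12*y + 7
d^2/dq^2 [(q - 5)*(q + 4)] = 2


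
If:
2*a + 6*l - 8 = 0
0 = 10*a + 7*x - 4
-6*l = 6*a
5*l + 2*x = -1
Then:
No Solution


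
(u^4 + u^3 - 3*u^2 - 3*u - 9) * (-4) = -4*u^4 - 4*u^3 + 12*u^2 + 12*u + 36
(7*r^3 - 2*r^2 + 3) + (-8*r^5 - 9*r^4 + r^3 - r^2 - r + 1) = -8*r^5 - 9*r^4 + 8*r^3 - 3*r^2 - r + 4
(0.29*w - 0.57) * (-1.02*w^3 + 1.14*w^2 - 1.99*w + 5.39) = -0.2958*w^4 + 0.912*w^3 - 1.2269*w^2 + 2.6974*w - 3.0723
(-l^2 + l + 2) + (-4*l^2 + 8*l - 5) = -5*l^2 + 9*l - 3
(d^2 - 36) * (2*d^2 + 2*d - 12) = 2*d^4 + 2*d^3 - 84*d^2 - 72*d + 432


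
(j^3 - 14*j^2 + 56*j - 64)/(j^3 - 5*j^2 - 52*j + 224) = (j - 2)/(j + 7)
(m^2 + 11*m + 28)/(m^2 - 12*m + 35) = (m^2 + 11*m + 28)/(m^2 - 12*m + 35)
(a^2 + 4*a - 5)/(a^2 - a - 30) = (a - 1)/(a - 6)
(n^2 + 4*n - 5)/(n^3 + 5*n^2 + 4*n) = (n^2 + 4*n - 5)/(n*(n^2 + 5*n + 4))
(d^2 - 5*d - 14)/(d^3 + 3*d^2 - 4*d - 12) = (d - 7)/(d^2 + d - 6)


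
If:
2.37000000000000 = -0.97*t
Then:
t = -2.44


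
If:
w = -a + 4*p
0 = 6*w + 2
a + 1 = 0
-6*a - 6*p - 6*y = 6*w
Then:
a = -1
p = -1/3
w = -1/3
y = 5/3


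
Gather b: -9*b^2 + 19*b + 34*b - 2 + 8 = -9*b^2 + 53*b + 6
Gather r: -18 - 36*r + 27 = 9 - 36*r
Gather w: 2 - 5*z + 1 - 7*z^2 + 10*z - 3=-7*z^2 + 5*z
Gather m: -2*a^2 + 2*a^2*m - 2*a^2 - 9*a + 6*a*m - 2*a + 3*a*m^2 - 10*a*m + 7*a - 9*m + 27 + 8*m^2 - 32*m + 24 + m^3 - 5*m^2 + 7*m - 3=-4*a^2 - 4*a + m^3 + m^2*(3*a + 3) + m*(2*a^2 - 4*a - 34) + 48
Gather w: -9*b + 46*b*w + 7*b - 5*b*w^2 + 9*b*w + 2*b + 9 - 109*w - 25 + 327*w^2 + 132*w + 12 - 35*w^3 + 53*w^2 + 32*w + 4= -35*w^3 + w^2*(380 - 5*b) + w*(55*b + 55)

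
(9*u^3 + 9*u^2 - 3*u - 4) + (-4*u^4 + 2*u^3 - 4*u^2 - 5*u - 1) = -4*u^4 + 11*u^3 + 5*u^2 - 8*u - 5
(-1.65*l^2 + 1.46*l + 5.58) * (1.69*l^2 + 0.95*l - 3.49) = -2.7885*l^4 + 0.8999*l^3 + 16.5757*l^2 + 0.2056*l - 19.4742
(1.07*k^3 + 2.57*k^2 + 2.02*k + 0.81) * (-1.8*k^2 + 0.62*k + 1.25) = -1.926*k^5 - 3.9626*k^4 - 0.7051*k^3 + 3.0069*k^2 + 3.0272*k + 1.0125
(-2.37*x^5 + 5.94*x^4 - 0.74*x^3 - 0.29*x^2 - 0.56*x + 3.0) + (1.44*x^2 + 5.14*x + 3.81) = -2.37*x^5 + 5.94*x^4 - 0.74*x^3 + 1.15*x^2 + 4.58*x + 6.81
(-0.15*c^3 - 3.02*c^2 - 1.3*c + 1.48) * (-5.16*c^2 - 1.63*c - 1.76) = 0.774*c^5 + 15.8277*c^4 + 11.8946*c^3 - 0.2026*c^2 - 0.1244*c - 2.6048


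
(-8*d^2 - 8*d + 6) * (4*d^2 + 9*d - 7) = -32*d^4 - 104*d^3 + 8*d^2 + 110*d - 42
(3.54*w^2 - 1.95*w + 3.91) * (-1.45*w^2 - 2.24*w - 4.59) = -5.133*w^4 - 5.1021*w^3 - 17.5501*w^2 + 0.192099999999998*w - 17.9469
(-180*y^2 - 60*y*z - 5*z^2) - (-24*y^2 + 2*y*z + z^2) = -156*y^2 - 62*y*z - 6*z^2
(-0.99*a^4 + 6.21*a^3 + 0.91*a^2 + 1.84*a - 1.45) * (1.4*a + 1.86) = -1.386*a^5 + 6.8526*a^4 + 12.8246*a^3 + 4.2686*a^2 + 1.3924*a - 2.697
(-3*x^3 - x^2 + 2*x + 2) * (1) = -3*x^3 - x^2 + 2*x + 2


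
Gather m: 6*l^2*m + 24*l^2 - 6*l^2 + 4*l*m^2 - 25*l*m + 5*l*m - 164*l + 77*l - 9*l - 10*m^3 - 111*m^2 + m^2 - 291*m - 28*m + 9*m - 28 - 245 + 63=18*l^2 - 96*l - 10*m^3 + m^2*(4*l - 110) + m*(6*l^2 - 20*l - 310) - 210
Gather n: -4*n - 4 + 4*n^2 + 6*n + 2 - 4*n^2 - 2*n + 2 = 0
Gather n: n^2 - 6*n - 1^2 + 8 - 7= n^2 - 6*n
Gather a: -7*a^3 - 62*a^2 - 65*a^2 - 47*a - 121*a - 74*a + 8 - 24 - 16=-7*a^3 - 127*a^2 - 242*a - 32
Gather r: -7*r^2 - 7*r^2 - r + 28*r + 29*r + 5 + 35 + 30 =-14*r^2 + 56*r + 70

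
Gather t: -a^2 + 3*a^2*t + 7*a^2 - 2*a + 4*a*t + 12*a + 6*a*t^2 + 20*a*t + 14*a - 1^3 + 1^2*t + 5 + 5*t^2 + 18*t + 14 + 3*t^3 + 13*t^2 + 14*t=6*a^2 + 24*a + 3*t^3 + t^2*(6*a + 18) + t*(3*a^2 + 24*a + 33) + 18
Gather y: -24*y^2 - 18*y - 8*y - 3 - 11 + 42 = -24*y^2 - 26*y + 28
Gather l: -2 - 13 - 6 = -21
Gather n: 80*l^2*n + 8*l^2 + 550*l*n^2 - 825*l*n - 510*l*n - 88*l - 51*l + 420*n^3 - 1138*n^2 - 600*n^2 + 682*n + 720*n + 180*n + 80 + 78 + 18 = 8*l^2 - 139*l + 420*n^3 + n^2*(550*l - 1738) + n*(80*l^2 - 1335*l + 1582) + 176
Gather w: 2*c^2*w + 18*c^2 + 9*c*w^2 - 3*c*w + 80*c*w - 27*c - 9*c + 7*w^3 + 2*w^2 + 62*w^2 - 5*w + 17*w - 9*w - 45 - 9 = 18*c^2 - 36*c + 7*w^3 + w^2*(9*c + 64) + w*(2*c^2 + 77*c + 3) - 54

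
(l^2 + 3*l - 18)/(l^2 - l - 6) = (l + 6)/(l + 2)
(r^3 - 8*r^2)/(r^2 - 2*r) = r*(r - 8)/(r - 2)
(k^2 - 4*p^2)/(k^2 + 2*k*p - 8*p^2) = (k + 2*p)/(k + 4*p)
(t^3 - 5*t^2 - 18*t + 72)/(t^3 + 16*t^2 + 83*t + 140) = (t^2 - 9*t + 18)/(t^2 + 12*t + 35)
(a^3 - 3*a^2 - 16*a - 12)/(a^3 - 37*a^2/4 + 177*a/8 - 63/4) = 8*(a^2 + 3*a + 2)/(8*a^2 - 26*a + 21)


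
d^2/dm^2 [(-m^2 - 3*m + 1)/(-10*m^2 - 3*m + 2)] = 2*(270*m^3 - 240*m^2 + 90*m - 7)/(1000*m^6 + 900*m^5 - 330*m^4 - 333*m^3 + 66*m^2 + 36*m - 8)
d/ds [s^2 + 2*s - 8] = 2*s + 2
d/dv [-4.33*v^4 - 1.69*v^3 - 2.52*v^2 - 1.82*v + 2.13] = -17.32*v^3 - 5.07*v^2 - 5.04*v - 1.82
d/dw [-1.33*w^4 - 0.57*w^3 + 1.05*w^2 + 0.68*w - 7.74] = -5.32*w^3 - 1.71*w^2 + 2.1*w + 0.68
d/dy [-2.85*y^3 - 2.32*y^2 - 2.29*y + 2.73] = -8.55*y^2 - 4.64*y - 2.29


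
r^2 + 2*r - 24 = (r - 4)*(r + 6)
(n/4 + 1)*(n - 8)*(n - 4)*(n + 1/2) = n^4/4 - 15*n^3/8 - 5*n^2 + 30*n + 16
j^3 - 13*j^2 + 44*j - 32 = (j - 8)*(j - 4)*(j - 1)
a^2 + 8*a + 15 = (a + 3)*(a + 5)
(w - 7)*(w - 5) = w^2 - 12*w + 35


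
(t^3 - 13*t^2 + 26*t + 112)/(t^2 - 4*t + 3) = (t^3 - 13*t^2 + 26*t + 112)/(t^2 - 4*t + 3)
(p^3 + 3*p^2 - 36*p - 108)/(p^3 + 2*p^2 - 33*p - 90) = (p + 6)/(p + 5)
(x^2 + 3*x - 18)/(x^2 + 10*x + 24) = (x - 3)/(x + 4)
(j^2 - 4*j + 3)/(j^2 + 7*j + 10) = (j^2 - 4*j + 3)/(j^2 + 7*j + 10)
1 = 1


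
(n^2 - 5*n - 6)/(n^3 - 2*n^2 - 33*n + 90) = (n^2 - 5*n - 6)/(n^3 - 2*n^2 - 33*n + 90)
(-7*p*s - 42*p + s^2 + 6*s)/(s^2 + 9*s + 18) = (-7*p + s)/(s + 3)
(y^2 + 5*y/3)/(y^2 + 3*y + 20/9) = 3*y/(3*y + 4)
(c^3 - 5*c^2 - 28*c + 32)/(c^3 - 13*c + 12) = (c - 8)/(c - 3)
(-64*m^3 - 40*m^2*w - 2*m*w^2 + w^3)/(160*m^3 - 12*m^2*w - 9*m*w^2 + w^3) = (2*m + w)/(-5*m + w)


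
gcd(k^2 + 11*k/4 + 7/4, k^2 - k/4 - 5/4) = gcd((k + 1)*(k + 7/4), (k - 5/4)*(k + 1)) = k + 1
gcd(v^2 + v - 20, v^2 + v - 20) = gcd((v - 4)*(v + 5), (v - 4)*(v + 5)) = v^2 + v - 20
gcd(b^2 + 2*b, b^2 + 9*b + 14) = b + 2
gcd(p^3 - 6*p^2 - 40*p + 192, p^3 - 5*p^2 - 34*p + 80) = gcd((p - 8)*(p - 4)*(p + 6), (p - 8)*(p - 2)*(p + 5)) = p - 8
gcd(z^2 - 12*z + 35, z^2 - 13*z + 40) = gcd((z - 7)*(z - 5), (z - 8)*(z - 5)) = z - 5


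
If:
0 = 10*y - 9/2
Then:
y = 9/20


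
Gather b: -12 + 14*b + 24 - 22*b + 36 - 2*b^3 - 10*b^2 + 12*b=-2*b^3 - 10*b^2 + 4*b + 48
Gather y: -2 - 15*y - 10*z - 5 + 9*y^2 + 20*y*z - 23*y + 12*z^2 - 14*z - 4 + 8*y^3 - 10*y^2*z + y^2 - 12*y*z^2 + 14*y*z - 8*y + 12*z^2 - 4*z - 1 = 8*y^3 + y^2*(10 - 10*z) + y*(-12*z^2 + 34*z - 46) + 24*z^2 - 28*z - 12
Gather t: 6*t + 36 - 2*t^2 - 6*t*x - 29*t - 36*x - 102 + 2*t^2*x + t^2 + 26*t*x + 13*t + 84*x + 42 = t^2*(2*x - 1) + t*(20*x - 10) + 48*x - 24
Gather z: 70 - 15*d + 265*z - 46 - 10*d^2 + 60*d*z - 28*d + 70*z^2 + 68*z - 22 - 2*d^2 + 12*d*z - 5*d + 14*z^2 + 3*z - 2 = -12*d^2 - 48*d + 84*z^2 + z*(72*d + 336)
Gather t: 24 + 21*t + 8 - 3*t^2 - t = -3*t^2 + 20*t + 32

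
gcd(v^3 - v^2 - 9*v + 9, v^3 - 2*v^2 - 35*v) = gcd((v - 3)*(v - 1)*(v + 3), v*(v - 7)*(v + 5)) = 1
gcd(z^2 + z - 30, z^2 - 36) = z + 6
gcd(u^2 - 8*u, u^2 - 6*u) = u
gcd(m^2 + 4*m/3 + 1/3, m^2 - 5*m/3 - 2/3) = m + 1/3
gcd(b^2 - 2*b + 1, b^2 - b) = b - 1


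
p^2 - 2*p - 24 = (p - 6)*(p + 4)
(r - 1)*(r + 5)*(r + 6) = r^3 + 10*r^2 + 19*r - 30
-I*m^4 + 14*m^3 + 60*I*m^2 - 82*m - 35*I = (m + I)*(m + 5*I)*(m + 7*I)*(-I*m + 1)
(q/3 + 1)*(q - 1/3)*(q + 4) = q^3/3 + 20*q^2/9 + 29*q/9 - 4/3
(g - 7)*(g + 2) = g^2 - 5*g - 14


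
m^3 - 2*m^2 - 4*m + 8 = (m - 2)^2*(m + 2)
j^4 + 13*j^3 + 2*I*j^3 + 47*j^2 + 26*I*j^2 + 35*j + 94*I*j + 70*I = (j + 1)*(j + 5)*(j + 7)*(j + 2*I)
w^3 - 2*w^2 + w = w*(w - 1)^2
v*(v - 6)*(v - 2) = v^3 - 8*v^2 + 12*v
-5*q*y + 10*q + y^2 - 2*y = (-5*q + y)*(y - 2)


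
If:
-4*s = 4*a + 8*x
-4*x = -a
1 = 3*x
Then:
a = 4/3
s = -2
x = 1/3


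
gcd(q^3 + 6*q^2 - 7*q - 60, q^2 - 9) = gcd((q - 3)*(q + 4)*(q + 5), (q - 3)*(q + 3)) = q - 3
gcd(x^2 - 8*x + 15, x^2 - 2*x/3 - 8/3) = 1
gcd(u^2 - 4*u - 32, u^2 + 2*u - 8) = u + 4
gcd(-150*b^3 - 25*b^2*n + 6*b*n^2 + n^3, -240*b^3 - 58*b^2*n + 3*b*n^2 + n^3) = 30*b^2 + 11*b*n + n^2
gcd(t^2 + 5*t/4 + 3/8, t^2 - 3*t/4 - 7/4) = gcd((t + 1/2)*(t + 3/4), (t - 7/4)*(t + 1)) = 1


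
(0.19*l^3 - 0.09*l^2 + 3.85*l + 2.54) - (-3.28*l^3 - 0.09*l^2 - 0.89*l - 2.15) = 3.47*l^3 + 4.74*l + 4.69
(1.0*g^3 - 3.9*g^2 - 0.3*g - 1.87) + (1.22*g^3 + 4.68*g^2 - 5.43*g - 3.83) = 2.22*g^3 + 0.78*g^2 - 5.73*g - 5.7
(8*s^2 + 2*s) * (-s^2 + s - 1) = -8*s^4 + 6*s^3 - 6*s^2 - 2*s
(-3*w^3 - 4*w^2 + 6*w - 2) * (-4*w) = 12*w^4 + 16*w^3 - 24*w^2 + 8*w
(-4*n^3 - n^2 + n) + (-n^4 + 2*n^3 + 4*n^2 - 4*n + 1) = -n^4 - 2*n^3 + 3*n^2 - 3*n + 1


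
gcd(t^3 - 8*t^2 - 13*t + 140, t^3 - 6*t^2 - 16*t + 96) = t + 4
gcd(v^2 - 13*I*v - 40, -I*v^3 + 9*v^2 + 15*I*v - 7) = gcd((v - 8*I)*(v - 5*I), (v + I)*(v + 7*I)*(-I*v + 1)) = 1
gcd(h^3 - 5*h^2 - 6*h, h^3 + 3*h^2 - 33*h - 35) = h + 1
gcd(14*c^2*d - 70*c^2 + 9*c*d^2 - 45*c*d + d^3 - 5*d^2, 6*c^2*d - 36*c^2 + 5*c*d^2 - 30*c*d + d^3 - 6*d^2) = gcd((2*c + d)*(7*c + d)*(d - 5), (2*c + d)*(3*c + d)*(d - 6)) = 2*c + d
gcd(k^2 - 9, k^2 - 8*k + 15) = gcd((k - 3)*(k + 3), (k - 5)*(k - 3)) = k - 3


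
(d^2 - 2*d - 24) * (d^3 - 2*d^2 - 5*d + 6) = d^5 - 4*d^4 - 25*d^3 + 64*d^2 + 108*d - 144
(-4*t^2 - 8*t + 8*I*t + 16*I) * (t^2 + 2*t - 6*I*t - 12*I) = -4*t^4 - 16*t^3 + 32*I*t^3 + 32*t^2 + 128*I*t^2 + 192*t + 128*I*t + 192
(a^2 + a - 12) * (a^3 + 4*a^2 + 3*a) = a^5 + 5*a^4 - 5*a^3 - 45*a^2 - 36*a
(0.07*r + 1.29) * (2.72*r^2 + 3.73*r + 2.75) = 0.1904*r^3 + 3.7699*r^2 + 5.0042*r + 3.5475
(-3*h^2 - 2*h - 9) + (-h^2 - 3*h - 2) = -4*h^2 - 5*h - 11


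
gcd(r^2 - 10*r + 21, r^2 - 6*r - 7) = r - 7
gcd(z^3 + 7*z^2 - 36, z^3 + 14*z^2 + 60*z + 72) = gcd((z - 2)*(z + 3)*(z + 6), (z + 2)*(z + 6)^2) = z + 6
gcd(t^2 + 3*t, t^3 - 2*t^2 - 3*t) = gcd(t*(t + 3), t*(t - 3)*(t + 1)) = t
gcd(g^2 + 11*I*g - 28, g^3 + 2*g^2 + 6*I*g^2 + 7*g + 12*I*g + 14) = g + 7*I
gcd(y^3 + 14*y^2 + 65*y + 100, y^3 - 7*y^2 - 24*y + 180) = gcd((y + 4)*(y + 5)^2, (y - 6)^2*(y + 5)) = y + 5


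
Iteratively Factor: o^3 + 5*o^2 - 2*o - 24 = (o + 3)*(o^2 + 2*o - 8) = (o + 3)*(o + 4)*(o - 2)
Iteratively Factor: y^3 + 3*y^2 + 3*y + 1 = (y + 1)*(y^2 + 2*y + 1) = (y + 1)^2*(y + 1)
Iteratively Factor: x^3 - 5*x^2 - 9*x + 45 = (x - 3)*(x^2 - 2*x - 15) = (x - 5)*(x - 3)*(x + 3)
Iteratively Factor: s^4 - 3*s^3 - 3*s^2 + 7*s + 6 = (s - 3)*(s^3 - 3*s - 2) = (s - 3)*(s + 1)*(s^2 - s - 2) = (s - 3)*(s + 1)^2*(s - 2)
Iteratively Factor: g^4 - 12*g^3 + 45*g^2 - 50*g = (g - 5)*(g^3 - 7*g^2 + 10*g) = g*(g - 5)*(g^2 - 7*g + 10) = g*(g - 5)^2*(g - 2)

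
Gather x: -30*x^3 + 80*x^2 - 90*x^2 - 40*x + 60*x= -30*x^3 - 10*x^2 + 20*x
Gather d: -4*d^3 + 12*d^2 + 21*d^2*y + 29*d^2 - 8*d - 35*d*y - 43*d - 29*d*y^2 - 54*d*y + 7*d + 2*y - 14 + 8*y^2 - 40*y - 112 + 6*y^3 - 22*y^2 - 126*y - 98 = -4*d^3 + d^2*(21*y + 41) + d*(-29*y^2 - 89*y - 44) + 6*y^3 - 14*y^2 - 164*y - 224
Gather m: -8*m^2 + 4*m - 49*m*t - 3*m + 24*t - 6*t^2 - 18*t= -8*m^2 + m*(1 - 49*t) - 6*t^2 + 6*t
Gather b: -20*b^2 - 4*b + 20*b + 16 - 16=-20*b^2 + 16*b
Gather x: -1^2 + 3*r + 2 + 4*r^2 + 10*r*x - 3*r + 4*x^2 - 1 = 4*r^2 + 10*r*x + 4*x^2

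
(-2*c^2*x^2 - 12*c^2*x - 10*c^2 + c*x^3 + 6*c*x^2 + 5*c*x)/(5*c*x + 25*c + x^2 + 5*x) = c*(-2*c*x - 2*c + x^2 + x)/(5*c + x)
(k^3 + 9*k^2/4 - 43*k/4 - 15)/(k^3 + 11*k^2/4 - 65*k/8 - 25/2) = 2*(k - 3)/(2*k - 5)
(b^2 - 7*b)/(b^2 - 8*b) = (b - 7)/(b - 8)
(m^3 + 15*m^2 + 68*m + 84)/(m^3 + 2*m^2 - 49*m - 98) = (m + 6)/(m - 7)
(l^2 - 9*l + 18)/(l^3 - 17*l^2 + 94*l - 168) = (l - 3)/(l^2 - 11*l + 28)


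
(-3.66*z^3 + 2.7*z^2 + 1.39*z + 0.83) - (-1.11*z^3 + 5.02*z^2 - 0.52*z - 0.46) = -2.55*z^3 - 2.32*z^2 + 1.91*z + 1.29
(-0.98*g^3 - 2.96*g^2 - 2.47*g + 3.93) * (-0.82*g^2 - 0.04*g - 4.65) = 0.8036*g^5 + 2.4664*g^4 + 6.7008*g^3 + 10.6402*g^2 + 11.3283*g - 18.2745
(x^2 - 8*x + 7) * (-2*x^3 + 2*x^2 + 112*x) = -2*x^5 + 18*x^4 + 82*x^3 - 882*x^2 + 784*x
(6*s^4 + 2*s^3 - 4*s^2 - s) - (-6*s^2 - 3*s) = 6*s^4 + 2*s^3 + 2*s^2 + 2*s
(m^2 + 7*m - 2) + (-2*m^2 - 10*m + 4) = -m^2 - 3*m + 2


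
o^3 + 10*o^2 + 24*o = o*(o + 4)*(o + 6)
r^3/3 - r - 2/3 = (r/3 + 1/3)*(r - 2)*(r + 1)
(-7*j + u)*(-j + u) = 7*j^2 - 8*j*u + u^2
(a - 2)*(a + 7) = a^2 + 5*a - 14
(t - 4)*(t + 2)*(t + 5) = t^3 + 3*t^2 - 18*t - 40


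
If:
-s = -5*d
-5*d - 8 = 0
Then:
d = -8/5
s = -8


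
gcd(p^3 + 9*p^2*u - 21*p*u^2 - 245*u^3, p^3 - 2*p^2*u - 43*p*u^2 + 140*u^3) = p^2 + 2*p*u - 35*u^2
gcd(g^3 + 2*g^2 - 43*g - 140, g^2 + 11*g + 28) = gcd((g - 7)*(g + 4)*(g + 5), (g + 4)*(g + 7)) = g + 4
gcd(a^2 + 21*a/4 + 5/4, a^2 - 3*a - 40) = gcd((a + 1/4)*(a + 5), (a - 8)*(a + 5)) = a + 5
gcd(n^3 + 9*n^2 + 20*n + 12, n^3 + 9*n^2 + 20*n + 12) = n^3 + 9*n^2 + 20*n + 12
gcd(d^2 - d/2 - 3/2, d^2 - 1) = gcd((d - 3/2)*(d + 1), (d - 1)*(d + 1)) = d + 1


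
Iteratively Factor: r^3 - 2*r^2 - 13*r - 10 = (r + 2)*(r^2 - 4*r - 5) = (r - 5)*(r + 2)*(r + 1)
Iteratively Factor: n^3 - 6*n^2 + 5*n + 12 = (n - 3)*(n^2 - 3*n - 4) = (n - 3)*(n + 1)*(n - 4)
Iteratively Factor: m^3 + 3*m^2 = (m + 3)*(m^2) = m*(m + 3)*(m)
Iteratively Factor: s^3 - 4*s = (s)*(s^2 - 4) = s*(s - 2)*(s + 2)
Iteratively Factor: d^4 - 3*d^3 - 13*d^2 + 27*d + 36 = (d - 3)*(d^3 - 13*d - 12) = (d - 3)*(d + 1)*(d^2 - d - 12) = (d - 3)*(d + 1)*(d + 3)*(d - 4)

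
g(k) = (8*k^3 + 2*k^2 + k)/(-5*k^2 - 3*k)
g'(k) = (10*k + 3)*(8*k^3 + 2*k^2 + k)/(-5*k^2 - 3*k)^2 + (24*k^2 + 4*k + 1)/(-5*k^2 - 3*k)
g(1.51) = -2.11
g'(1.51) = -1.48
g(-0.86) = 4.00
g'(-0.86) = 6.33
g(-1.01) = 3.48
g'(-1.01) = 1.59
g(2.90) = -4.23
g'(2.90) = -1.56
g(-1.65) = 3.71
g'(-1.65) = -1.11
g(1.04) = -1.43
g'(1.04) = -1.40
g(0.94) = -1.29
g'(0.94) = -1.37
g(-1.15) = 3.37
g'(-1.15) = 0.17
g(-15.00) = 24.60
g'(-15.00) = -1.60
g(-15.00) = 24.60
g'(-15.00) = -1.60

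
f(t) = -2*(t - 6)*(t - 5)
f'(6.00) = -2.00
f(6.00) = 0.00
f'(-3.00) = 34.00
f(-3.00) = -144.00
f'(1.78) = 14.88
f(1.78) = -27.18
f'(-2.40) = 31.60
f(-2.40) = -124.32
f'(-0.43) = 23.72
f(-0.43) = -69.83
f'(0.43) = 20.28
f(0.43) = -50.91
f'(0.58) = 19.68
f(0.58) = -47.91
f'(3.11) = 9.56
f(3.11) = -10.92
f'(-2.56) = 32.24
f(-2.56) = -129.43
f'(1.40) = 16.40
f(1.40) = -33.12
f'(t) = 22 - 4*t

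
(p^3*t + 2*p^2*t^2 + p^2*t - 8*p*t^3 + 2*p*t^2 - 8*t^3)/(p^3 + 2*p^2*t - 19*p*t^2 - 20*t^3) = t*(p^3 + 2*p^2*t + p^2 - 8*p*t^2 + 2*p*t - 8*t^2)/(p^3 + 2*p^2*t - 19*p*t^2 - 20*t^3)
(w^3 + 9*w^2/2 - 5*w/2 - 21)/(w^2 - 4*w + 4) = (2*w^2 + 13*w + 21)/(2*(w - 2))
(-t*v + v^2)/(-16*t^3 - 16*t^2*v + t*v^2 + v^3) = v*(t - v)/(16*t^3 + 16*t^2*v - t*v^2 - v^3)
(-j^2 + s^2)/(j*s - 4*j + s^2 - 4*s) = (-j + s)/(s - 4)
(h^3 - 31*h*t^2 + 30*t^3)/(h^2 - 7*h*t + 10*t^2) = (-h^2 - 5*h*t + 6*t^2)/(-h + 2*t)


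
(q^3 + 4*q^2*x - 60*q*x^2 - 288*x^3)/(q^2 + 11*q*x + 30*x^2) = (q^2 - 2*q*x - 48*x^2)/(q + 5*x)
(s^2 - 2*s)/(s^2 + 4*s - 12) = s/(s + 6)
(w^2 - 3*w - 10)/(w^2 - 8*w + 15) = (w + 2)/(w - 3)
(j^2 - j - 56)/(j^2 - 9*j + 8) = (j + 7)/(j - 1)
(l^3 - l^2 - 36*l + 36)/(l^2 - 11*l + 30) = (l^2 + 5*l - 6)/(l - 5)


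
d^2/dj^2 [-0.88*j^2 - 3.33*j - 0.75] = -1.76000000000000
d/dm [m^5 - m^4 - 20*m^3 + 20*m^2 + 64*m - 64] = 5*m^4 - 4*m^3 - 60*m^2 + 40*m + 64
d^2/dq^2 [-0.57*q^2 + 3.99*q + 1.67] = -1.14000000000000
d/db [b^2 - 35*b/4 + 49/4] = 2*b - 35/4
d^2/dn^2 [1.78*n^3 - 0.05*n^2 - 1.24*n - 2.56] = 10.68*n - 0.1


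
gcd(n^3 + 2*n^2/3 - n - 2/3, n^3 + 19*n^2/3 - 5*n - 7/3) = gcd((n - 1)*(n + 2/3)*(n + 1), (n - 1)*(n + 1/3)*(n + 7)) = n - 1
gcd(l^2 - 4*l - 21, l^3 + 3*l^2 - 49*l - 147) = l^2 - 4*l - 21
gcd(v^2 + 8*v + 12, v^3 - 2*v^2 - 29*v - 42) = v + 2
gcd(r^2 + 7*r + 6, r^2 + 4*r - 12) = r + 6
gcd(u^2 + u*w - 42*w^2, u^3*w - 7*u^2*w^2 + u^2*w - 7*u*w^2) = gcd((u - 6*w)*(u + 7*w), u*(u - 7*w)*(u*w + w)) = 1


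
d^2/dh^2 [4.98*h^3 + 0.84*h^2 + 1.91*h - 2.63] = 29.88*h + 1.68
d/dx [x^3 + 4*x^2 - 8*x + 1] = 3*x^2 + 8*x - 8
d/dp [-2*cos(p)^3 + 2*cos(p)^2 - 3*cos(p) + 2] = (6*cos(p)^2 - 4*cos(p) + 3)*sin(p)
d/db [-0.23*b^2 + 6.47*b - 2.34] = 6.47 - 0.46*b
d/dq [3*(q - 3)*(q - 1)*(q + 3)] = 9*q^2 - 6*q - 27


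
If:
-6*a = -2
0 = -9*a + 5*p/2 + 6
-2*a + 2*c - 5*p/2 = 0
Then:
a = 1/3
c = -7/6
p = -6/5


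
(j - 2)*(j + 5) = j^2 + 3*j - 10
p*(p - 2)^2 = p^3 - 4*p^2 + 4*p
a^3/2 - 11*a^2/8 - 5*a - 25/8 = (a/2 + 1/2)*(a - 5)*(a + 5/4)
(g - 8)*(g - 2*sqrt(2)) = g^2 - 8*g - 2*sqrt(2)*g + 16*sqrt(2)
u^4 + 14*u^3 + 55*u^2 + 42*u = u*(u + 1)*(u + 6)*(u + 7)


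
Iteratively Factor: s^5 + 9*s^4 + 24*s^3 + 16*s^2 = (s)*(s^4 + 9*s^3 + 24*s^2 + 16*s) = s^2*(s^3 + 9*s^2 + 24*s + 16) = s^2*(s + 1)*(s^2 + 8*s + 16) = s^2*(s + 1)*(s + 4)*(s + 4)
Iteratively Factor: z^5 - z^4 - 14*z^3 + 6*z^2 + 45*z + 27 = (z + 1)*(z^4 - 2*z^3 - 12*z^2 + 18*z + 27) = (z + 1)*(z + 3)*(z^3 - 5*z^2 + 3*z + 9) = (z - 3)*(z + 1)*(z + 3)*(z^2 - 2*z - 3) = (z - 3)^2*(z + 1)*(z + 3)*(z + 1)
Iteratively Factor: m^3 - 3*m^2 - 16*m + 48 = (m - 3)*(m^2 - 16) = (m - 3)*(m + 4)*(m - 4)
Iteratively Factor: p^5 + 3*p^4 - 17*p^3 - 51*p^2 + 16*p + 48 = (p + 4)*(p^4 - p^3 - 13*p^2 + p + 12) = (p + 3)*(p + 4)*(p^3 - 4*p^2 - p + 4) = (p - 4)*(p + 3)*(p + 4)*(p^2 - 1) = (p - 4)*(p + 1)*(p + 3)*(p + 4)*(p - 1)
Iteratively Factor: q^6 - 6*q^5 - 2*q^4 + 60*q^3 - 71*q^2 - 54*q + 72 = (q + 1)*(q^5 - 7*q^4 + 5*q^3 + 55*q^2 - 126*q + 72) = (q - 1)*(q + 1)*(q^4 - 6*q^3 - q^2 + 54*q - 72) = (q - 3)*(q - 1)*(q + 1)*(q^3 - 3*q^2 - 10*q + 24) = (q - 3)*(q - 2)*(q - 1)*(q + 1)*(q^2 - q - 12) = (q - 3)*(q - 2)*(q - 1)*(q + 1)*(q + 3)*(q - 4)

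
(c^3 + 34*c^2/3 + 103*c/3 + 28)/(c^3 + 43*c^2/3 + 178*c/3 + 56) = (c + 3)/(c + 6)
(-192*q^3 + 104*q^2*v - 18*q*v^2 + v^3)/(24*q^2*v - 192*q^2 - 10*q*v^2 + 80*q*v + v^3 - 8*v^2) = (-8*q + v)/(v - 8)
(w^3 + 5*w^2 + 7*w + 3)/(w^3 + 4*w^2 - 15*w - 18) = (w^2 + 4*w + 3)/(w^2 + 3*w - 18)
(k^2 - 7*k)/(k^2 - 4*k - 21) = k/(k + 3)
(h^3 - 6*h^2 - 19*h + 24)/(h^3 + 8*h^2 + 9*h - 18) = (h - 8)/(h + 6)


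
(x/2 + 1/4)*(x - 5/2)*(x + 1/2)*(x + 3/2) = x^4/2 - 9*x^2/4 - 2*x - 15/32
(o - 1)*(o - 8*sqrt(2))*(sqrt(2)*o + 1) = sqrt(2)*o^3 - 15*o^2 - sqrt(2)*o^2 - 8*sqrt(2)*o + 15*o + 8*sqrt(2)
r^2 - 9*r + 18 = (r - 6)*(r - 3)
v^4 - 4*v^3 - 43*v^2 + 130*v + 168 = (v - 7)*(v - 4)*(v + 1)*(v + 6)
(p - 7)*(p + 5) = p^2 - 2*p - 35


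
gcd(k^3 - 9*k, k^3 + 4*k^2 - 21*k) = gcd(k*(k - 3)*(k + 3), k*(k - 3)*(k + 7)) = k^2 - 3*k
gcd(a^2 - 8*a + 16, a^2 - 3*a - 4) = a - 4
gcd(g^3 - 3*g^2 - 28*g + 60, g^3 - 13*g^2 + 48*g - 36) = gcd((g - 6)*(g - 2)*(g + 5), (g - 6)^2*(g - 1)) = g - 6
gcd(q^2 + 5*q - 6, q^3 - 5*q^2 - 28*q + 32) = q - 1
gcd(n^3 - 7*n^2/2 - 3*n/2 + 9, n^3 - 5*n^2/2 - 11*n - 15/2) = n + 3/2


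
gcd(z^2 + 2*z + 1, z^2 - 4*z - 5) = z + 1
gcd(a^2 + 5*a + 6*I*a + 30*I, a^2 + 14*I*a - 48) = a + 6*I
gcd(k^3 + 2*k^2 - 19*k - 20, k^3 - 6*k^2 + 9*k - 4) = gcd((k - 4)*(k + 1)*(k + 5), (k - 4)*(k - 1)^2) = k - 4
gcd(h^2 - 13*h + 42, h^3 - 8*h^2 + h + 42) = h - 7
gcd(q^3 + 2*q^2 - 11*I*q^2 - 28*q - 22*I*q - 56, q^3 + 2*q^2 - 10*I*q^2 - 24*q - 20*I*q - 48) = q^2 + q*(2 - 4*I) - 8*I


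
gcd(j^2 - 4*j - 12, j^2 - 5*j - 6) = j - 6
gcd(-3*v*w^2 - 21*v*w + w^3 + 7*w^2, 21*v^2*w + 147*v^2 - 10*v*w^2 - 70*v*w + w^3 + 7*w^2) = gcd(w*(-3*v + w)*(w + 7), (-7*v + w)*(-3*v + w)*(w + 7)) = 3*v*w + 21*v - w^2 - 7*w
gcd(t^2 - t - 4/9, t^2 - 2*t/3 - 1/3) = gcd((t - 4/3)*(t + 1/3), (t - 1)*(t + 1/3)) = t + 1/3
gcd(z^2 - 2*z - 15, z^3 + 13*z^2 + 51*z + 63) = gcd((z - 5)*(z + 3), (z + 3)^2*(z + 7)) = z + 3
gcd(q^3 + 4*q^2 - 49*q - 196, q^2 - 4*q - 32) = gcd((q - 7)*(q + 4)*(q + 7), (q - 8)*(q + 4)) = q + 4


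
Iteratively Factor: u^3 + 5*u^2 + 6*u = (u)*(u^2 + 5*u + 6) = u*(u + 2)*(u + 3)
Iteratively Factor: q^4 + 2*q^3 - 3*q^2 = (q)*(q^3 + 2*q^2 - 3*q) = q*(q - 1)*(q^2 + 3*q) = q*(q - 1)*(q + 3)*(q)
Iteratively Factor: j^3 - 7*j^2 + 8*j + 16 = (j + 1)*(j^2 - 8*j + 16) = (j - 4)*(j + 1)*(j - 4)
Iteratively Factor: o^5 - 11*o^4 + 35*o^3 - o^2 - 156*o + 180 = (o + 2)*(o^4 - 13*o^3 + 61*o^2 - 123*o + 90) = (o - 3)*(o + 2)*(o^3 - 10*o^2 + 31*o - 30) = (o - 5)*(o - 3)*(o + 2)*(o^2 - 5*o + 6) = (o - 5)*(o - 3)*(o - 2)*(o + 2)*(o - 3)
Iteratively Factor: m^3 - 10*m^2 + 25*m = (m - 5)*(m^2 - 5*m) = m*(m - 5)*(m - 5)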